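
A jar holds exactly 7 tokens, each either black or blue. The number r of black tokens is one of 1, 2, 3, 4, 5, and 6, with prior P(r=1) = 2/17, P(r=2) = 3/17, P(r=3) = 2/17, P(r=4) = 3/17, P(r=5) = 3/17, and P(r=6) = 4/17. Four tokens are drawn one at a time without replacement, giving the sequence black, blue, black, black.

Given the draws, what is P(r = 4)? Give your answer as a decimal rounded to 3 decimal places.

0.196

For each hypothesis, P(data | H) works out to: P(data | r = 1) = (1/7)(6/6)(0/5) = 0; P(data | r = 2) = (2/7)(5/6)(1/5)(0/4) = 0; P(data | r = 3) = (3/7)(4/6)(2/5)(1/4) = 1/35; P(data | r = 4) = (4/7)(3/6)(3/5)(2/4) = 3/35; P(data | r = 5) = (5/7)(2/6)(4/5)(3/4) = 1/7; P(data | r = 6) = (6/7)(1/6)(5/5)(4/4) = 1/7.
Weighting by the prior gives 2/17 · 0 = 0, 3/17 · 0 = 0, 2/17 · 1/35 = 2/595, 3/17 · 3/35 = 9/595, 3/17 · 1/7 = 3/119, 4/17 · 1/7 = 4/119; with total 46/595.
Therefore the posterior P(r = 4 | data) = (9/595) / (46/595) = 9/46.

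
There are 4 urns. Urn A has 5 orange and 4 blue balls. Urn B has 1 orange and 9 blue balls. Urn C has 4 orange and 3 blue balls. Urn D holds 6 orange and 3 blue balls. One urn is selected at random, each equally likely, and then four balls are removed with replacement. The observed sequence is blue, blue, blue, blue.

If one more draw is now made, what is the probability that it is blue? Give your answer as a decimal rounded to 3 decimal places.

The likelihood of the observed sequence under each hypothesis: P(data | urn A) = (4/9)(4/9)(4/9)(4/9) = 0.039018; P(data | urn B) = (9/10)(9/10)(9/10)(9/10) = 0.6561; P(data | urn C) = (3/7)(3/7)(3/7)(3/7) = 0.033736; P(data | urn D) = (3/9)(3/9)(3/9)(3/9) = 0.012346.
Weighting by the prior gives 1/4 · 0.039018 = 0.0097546, 1/4 · 0.6561 = 0.16403, 1/4 · 0.033736 = 0.008434, 1/4 · 0.012346 = 0.0030864; these sum to 0.1853.
The posterior is then P(urn A | data) = 0.052642, P(urn B | data) = 0.88519, P(urn C | data) = 0.045515, P(urn D | data) = 0.016656.
Averaging over the posterior, P(blue next | data) = (4/9)(0.052642) + (9/10)(0.88519) + (3/7)(0.045515) + (1/3)(0.016656) = 0.84512.

0.845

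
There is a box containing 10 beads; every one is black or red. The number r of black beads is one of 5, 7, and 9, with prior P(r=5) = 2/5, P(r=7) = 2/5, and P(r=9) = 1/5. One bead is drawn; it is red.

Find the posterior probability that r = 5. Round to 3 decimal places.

0.588

For each hypothesis, P(data | H) works out to: P(data | r = 5) = (5/10) = 1/2; P(data | r = 7) = (3/10) = 3/10; P(data | r = 9) = (1/10) = 1/10.
The prior-weighted likelihoods are 2/5 · 1/2 = 1/5, 2/5 · 3/10 = 3/25, 1/5 · 1/10 = 1/50; summing to 17/50.
By Bayes' rule, P(r = 5 | data) = (1/5) / (17/50) = 10/17.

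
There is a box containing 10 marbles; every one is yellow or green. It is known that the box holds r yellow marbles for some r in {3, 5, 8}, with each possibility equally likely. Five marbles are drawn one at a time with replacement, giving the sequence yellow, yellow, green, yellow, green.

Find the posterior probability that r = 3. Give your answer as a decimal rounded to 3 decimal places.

Compute the likelihood of the observed sequence for each case: P(data | r = 3) = (3/10)(3/10)(7/10)(3/10)(7/10) = 0.01323; P(data | r = 5) = (5/10)(5/10)(5/10)(5/10)(5/10) = 0.03125; P(data | r = 8) = (8/10)(8/10)(2/10)(8/10)(2/10) = 0.02048.
Multiplying each by its prior: 1/3 · 0.01323 = 0.00441, 1/3 · 0.03125 = 0.010417, 1/3 · 0.02048 = 0.0068267; these sum to 0.021653.
Hence P(r = 3 | data) = (0.00441) / (0.021653) = 0.20366.

0.204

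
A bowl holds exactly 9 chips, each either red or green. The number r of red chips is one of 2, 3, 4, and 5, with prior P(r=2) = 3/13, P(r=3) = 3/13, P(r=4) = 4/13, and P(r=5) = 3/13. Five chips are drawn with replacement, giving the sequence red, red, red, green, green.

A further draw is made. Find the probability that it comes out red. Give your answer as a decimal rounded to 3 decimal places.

0.449

Compute the likelihood of the observed sequence for each case: P(data | r = 2) = (2/9)(2/9)(2/9)(7/9)(7/9) = 0.0066386; P(data | r = 3) = (3/9)(3/9)(3/9)(6/9)(6/9) = 0.016461; P(data | r = 4) = (4/9)(4/9)(4/9)(5/9)(5/9) = 0.027096; P(data | r = 5) = (5/9)(5/9)(5/9)(4/9)(4/9) = 0.03387.
The prior-weighted likelihoods are 3/13 · 0.0066386 = 0.001532, 3/13 · 0.016461 = 0.0037987, 4/13 · 0.027096 = 0.0083373, 3/13 · 0.03387 = 0.0078162; with total 0.021484.
Normalising, the posterior is P(r = 2 | data) = 0.071307, P(r = 3 | data) = 0.17681, P(r = 4 | data) = 0.38807, P(r = 5 | data) = 0.36381.
The predictive probability is P(red next | data) = (2/9)(0.071307) + (1/3)(0.17681) + (4/9)(0.38807) + (5/9)(0.36381) = 0.44938.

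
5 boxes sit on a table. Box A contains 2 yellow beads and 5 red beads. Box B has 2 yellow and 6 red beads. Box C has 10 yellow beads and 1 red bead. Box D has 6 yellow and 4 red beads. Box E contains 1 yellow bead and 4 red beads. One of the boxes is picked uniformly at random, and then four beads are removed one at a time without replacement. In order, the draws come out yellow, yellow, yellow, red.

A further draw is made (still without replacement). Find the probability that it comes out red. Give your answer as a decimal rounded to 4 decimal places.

Compute the likelihood of the observed sequence for each case: P(data | box A) = (2/7)(1/6)(0/5) = 0; P(data | box B) = (2/8)(1/7)(0/6) = 0; P(data | box C) = (10/11)(9/10)(8/9)(1/8) = 0.090909; P(data | box D) = (6/10)(5/9)(4/8)(4/7) = 0.095238; P(data | box E) = (1/5)(0/4) = 0.
The prior-weighted likelihoods are 1/5 · 0 = 0, 1/5 · 0 = 0, 1/5 · 0.090909 = 0.018182, 1/5 · 0.095238 = 0.019048, 1/5 · 0 = 0; with total 0.037229.
Dividing through by the total gives posterior P(box A | data) = 0, P(box B | data) = 0, P(box C | data) = 0.48837, P(box D | data) = 0.51163, P(box E | data) = 0.
Averaging over the posterior, P(red next | data) = (0)(0.48837) + (1/2)(0.51163) = 0.25581.

0.2558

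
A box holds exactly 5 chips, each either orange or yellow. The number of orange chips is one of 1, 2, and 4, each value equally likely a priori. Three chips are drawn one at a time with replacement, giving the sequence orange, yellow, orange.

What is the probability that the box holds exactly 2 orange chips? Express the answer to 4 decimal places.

0.3750

Under each hypothesis, the probability of the observed sequence is: P(data | r = 1) = (1/5)(4/5)(1/5) = 4/125; P(data | r = 2) = (2/5)(3/5)(2/5) = 12/125; P(data | r = 4) = (4/5)(1/5)(4/5) = 16/125.
Multiplying each by its prior: 1/3 · 4/125 = 4/375, 1/3 · 12/125 = 4/125, 1/3 · 16/125 = 16/375; these sum to 32/375.
By Bayes' rule, P(r = 2 | data) = (4/125) / (32/375) = 3/8.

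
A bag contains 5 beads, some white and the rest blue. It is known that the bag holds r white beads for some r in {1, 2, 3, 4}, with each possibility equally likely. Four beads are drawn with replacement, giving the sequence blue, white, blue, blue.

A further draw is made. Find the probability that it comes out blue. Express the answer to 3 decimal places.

0.644

For each hypothesis, P(data | H) works out to: P(data | r = 1) = (4/5)(1/5)(4/5)(4/5) = 0.1024; P(data | r = 2) = (3/5)(2/5)(3/5)(3/5) = 0.0864; P(data | r = 3) = (2/5)(3/5)(2/5)(2/5) = 0.0384; P(data | r = 4) = (1/5)(4/5)(1/5)(1/5) = 0.0064.
Multiplying each by its prior: 1/4 · 0.1024 = 0.0256, 1/4 · 0.0864 = 0.0216, 1/4 · 0.0384 = 0.0096, 1/4 · 0.0064 = 0.0016; with total 0.0584.
Dividing through by the total gives posterior P(r = 1 | data) = 0.43836, P(r = 2 | data) = 0.36986, P(r = 3 | data) = 0.16438, P(r = 4 | data) = 0.027397.
So P(blue next | data) = Σ P(blue next | H) P(H | data) = (4/5)(0.43836) + (3/5)(0.36986) + (2/5)(0.16438) + (1/5)(0.027397) = 0.64384.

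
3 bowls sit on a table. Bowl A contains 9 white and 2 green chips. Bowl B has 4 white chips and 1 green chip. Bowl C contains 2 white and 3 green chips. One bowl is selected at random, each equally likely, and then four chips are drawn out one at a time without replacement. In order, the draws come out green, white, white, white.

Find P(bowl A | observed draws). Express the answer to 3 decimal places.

0.389

Under each hypothesis, the probability of the observed sequence is: P(data | bowl A) = (2/11)(9/10)(8/9)(7/8) = 7/55; P(data | bowl B) = (1/5)(4/4)(3/3)(2/2) = 1/5; P(data | bowl C) = (3/5)(2/4)(1/3)(0/2) = 0.
The prior-weighted likelihoods are 1/3 · 7/55 = 7/165, 1/3 · 1/5 = 1/15, 1/3 · 0 = 0; summing to 6/55.
By Bayes' rule, P(bowl A | data) = (7/165) / (6/55) = 7/18.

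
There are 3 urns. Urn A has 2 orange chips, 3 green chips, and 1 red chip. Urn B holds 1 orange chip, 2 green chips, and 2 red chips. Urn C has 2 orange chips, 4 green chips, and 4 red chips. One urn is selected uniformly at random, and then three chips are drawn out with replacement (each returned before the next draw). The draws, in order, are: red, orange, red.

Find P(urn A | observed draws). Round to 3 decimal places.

0.126

Compute the likelihood of the observed sequence for each case: P(data | urn A) = (1/6)(2/6)(1/6) = 0.0092593; P(data | urn B) = (2/5)(1/5)(2/5) = 0.032; P(data | urn C) = (4/10)(2/10)(4/10) = 0.032.
The prior-weighted likelihoods are 1/3 · 0.0092593 = 0.0030864, 1/3 · 0.032 = 0.010667, 1/3 · 0.032 = 0.010667; summing to 0.02442.
So P(urn A | data) = (0.0030864) / (0.02442) = 0.12639.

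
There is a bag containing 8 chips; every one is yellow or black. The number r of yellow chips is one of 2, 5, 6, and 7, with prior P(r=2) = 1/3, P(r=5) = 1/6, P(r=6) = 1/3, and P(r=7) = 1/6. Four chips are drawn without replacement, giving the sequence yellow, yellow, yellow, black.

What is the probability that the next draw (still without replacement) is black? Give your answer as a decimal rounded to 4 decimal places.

The likelihood of the observed sequence under each hypothesis: P(data | r = 2) = (2/8)(1/7)(0/6) = 0; P(data | r = 5) = (5/8)(4/7)(3/6)(3/5) = 3/28; P(data | r = 6) = (6/8)(5/7)(4/6)(2/5) = 1/7; P(data | r = 7) = (7/8)(6/7)(5/6)(1/5) = 1/8.
Weighting by the prior gives 1/3 · 0 = 0, 1/6 · 3/28 = 1/56, 1/3 · 1/7 = 1/21, 1/6 · 1/8 = 1/48; these sum to 29/336.
Normalising, the posterior is P(r = 2 | data) = 0, P(r = 5 | data) = 6/29, P(r = 6 | data) = 16/29, P(r = 7 | data) = 7/29.
The predictive probability is P(black next | data) = (1/2)(6/29) + (1/4)(16/29) + (0)(7/29) = 7/29.

0.2414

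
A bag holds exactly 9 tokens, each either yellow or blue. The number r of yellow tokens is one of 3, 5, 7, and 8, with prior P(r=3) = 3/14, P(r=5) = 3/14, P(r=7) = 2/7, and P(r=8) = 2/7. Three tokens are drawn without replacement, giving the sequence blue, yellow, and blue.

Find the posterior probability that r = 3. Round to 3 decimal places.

For each hypothesis, P(data | H) works out to: P(data | r = 3) = (6/9)(3/8)(5/7) = 0.17857; P(data | r = 5) = (4/9)(5/8)(3/7) = 0.11905; P(data | r = 7) = (2/9)(7/8)(1/7) = 0.027778; P(data | r = 8) = (1/9)(8/8)(0/7) = 0.
Multiplying each by its prior: 3/14 · 0.17857 = 0.038265, 3/14 · 0.11905 = 0.02551, 2/7 · 0.027778 = 0.0079365, 2/7 · 0 = 0; these sum to 0.071712.
Hence P(r = 3 | data) = (0.038265) / (0.071712) = 0.5336.

0.534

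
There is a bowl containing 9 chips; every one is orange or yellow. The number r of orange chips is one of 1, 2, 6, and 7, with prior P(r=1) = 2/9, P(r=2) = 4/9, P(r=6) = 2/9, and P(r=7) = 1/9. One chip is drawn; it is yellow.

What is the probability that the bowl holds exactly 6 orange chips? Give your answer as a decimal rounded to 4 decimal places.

Compute the likelihood of this draw for each case: P(data | r = 1) = (8/9) = 8/9; P(data | r = 2) = (7/9) = 7/9; P(data | r = 6) = (3/9) = 1/3; P(data | r = 7) = (2/9) = 2/9.
Multiplying each by its prior: 2/9 · 8/9 = 16/81, 4/9 · 7/9 = 28/81, 2/9 · 1/3 = 2/27, 1/9 · 2/9 = 2/81; summing to 52/81.
Therefore the posterior P(r = 6 | data) = (2/27) / (52/81) = 3/26.

0.1154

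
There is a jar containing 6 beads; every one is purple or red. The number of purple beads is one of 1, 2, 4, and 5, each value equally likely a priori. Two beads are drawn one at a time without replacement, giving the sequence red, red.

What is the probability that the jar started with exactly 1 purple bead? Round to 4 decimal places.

Compute the likelihood of the observed sequence for each case: P(data | r = 1) = (5/6)(4/5) = 2/3; P(data | r = 2) = (4/6)(3/5) = 2/5; P(data | r = 4) = (2/6)(1/5) = 1/15; P(data | r = 5) = (1/6)(0/5) = 0.
Weighting by the prior gives 1/4 · 2/3 = 1/6, 1/4 · 2/5 = 1/10, 1/4 · 1/15 = 1/60, 1/4 · 0 = 0; these sum to 17/60.
Hence P(r = 1 | data) = (1/6) / (17/60) = 10/17.

0.5882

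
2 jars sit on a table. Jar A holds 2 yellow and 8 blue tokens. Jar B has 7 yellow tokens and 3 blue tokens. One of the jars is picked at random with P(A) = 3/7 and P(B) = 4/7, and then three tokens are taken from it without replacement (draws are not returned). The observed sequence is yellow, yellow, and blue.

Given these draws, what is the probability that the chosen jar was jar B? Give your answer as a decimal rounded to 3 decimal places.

0.913

Under each hypothesis, the probability of the observed sequence is: P(data | jar A) = (2/10)(1/9)(8/8) = 1/45; P(data | jar B) = (7/10)(6/9)(3/8) = 7/40.
Multiplying each by its prior: 3/7 · 1/45 = 1/105, 4/7 · 7/40 = 1/10; these sum to 23/210.
Therefore the posterior P(jar B | data) = (1/10) / (23/210) = 21/23.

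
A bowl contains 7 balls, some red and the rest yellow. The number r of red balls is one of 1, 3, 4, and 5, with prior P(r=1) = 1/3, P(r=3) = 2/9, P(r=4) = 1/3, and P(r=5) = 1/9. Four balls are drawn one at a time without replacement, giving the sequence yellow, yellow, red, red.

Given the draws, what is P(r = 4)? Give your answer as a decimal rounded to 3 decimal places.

0.540

For each hypothesis, P(data | H) works out to: P(data | r = 1) = (6/7)(5/6)(1/5)(0/4) = 0; P(data | r = 3) = (4/7)(3/6)(3/5)(2/4) = 3/35; P(data | r = 4) = (3/7)(2/6)(4/5)(3/4) = 3/35; P(data | r = 5) = (2/7)(1/6)(5/5)(4/4) = 1/21.
Weighting by the prior gives 1/3 · 0 = 0, 2/9 · 3/35 = 2/105, 1/3 · 3/35 = 1/35, 1/9 · 1/21 = 1/189; these sum to 10/189.
Hence P(r = 4 | data) = (1/35) / (10/189) = 27/50.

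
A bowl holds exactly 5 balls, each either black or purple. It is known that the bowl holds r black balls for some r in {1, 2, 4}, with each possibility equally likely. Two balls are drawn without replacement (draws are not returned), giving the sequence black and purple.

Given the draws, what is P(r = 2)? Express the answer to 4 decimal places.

Under each hypothesis, the probability of the observed sequence is: P(data | r = 1) = (1/5)(4/4) = 1/5; P(data | r = 2) = (2/5)(3/4) = 3/10; P(data | r = 4) = (4/5)(1/4) = 1/5.
Weighting by the prior gives 1/3 · 1/5 = 1/15, 1/3 · 3/10 = 1/10, 1/3 · 1/5 = 1/15; these sum to 7/30.
Therefore the posterior P(r = 2 | data) = (1/10) / (7/30) = 3/7.

0.4286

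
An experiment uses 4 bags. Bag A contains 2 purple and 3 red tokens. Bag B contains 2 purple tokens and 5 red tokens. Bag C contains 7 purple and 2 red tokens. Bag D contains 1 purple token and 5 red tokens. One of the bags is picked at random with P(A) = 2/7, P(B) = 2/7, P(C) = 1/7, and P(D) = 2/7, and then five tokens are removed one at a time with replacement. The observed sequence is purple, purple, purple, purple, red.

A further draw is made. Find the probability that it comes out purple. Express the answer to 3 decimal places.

Compute the likelihood of the observed sequence for each case: P(data | bag A) = (2/5)(2/5)(2/5)(2/5)(3/5) = 0.01536; P(data | bag B) = (2/7)(2/7)(2/7)(2/7)(5/7) = 0.0047599; P(data | bag C) = (7/9)(7/9)(7/9)(7/9)(2/9) = 0.081322; P(data | bag D) = (1/6)(1/6)(1/6)(1/6)(5/6) = 0.000643.
Weighting by the prior gives 2/7 · 0.01536 = 0.0043886, 2/7 · 0.0047599 = 0.00136, 1/7 · 0.081322 = 0.011617, 2/7 · 0.000643 = 0.00018372; these sum to 0.01755.
Normalising, the posterior is P(bag A | data) = 0.25006, P(bag B | data) = 0.077493, P(bag C | data) = 0.66197, P(bag D | data) = 0.010468.
So P(purple next | data) = Σ P(purple next | H) P(H | data) = (2/5)(0.25006) + (2/7)(0.077493) + (7/9)(0.66197) + (1/6)(0.010468) = 0.63878.

0.639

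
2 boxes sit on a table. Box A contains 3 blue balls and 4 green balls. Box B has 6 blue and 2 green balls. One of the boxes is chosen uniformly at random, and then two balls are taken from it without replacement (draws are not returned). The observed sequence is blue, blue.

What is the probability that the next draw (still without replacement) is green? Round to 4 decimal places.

The likelihood of the observed sequence under each hypothesis: P(data | box A) = (3/7)(2/6) = 1/7; P(data | box B) = (6/8)(5/7) = 15/28.
The prior-weighted likelihoods are 1/2 · 1/7 = 1/14, 1/2 · 15/28 = 15/56; these sum to 19/56.
The posterior is then P(box A | data) = 4/19, P(box B | data) = 15/19.
So P(green next | data) = Σ P(green next | H) P(H | data) = (4/5)(4/19) + (1/3)(15/19) = 41/95.

0.4316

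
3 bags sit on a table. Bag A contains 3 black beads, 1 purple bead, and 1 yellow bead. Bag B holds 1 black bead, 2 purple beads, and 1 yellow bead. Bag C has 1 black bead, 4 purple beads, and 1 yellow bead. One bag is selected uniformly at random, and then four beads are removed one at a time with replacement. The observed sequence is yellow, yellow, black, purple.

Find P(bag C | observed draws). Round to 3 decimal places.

Under each hypothesis, the probability of the observed sequence is: P(data | bag A) = (1/5)(1/5)(3/5)(1/5) = 0.0048; P(data | bag B) = (1/4)(1/4)(1/4)(2/4) = 0.0078125; P(data | bag C) = (1/6)(1/6)(1/6)(4/6) = 0.0030864.
Weighting by the prior gives 1/3 · 0.0048 = 0.0016, 1/3 · 0.0078125 = 0.0026042, 1/3 · 0.0030864 = 0.0010288; summing to 0.005233.
By Bayes' rule, P(bag C | data) = (0.0010288) / (0.005233) = 0.1966.

0.197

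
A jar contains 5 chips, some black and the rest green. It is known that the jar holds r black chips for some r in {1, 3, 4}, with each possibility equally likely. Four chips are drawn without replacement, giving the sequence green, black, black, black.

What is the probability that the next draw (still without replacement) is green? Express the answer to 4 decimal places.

Under each hypothesis, the probability of the observed sequence is: P(data | r = 1) = (4/5)(1/4)(0/3) = 0; P(data | r = 3) = (2/5)(3/4)(2/3)(1/2) = 1/10; P(data | r = 4) = (1/5)(4/4)(3/3)(2/2) = 1/5.
The prior-weighted likelihoods are 1/3 · 0 = 0, 1/3 · 1/10 = 1/30, 1/3 · 1/5 = 1/15; summing to 1/10.
The posterior is then P(r = 1 | data) = 0, P(r = 3 | data) = 1/3, P(r = 4 | data) = 2/3.
The predictive probability is P(green next | data) = (1)(1/3) + (0)(2/3) = 1/3.

0.3333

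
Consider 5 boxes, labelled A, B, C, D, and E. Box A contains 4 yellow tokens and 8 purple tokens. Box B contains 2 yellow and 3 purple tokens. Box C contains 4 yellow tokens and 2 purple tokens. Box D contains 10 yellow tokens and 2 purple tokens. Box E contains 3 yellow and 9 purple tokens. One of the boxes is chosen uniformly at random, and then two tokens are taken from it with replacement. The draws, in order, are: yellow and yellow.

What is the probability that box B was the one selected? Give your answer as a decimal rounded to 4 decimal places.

0.1087

Under each hypothesis, the probability of the observed sequence is: P(data | box A) = (4/12)(4/12) = 0.11111; P(data | box B) = (2/5)(2/5) = 0.16; P(data | box C) = (4/6)(4/6) = 0.44444; P(data | box D) = (10/12)(10/12) = 0.69444; P(data | box E) = (3/12)(3/12) = 0.0625.
Weighting by the prior gives 1/5 · 0.11111 = 0.022222, 1/5 · 0.16 = 0.032, 1/5 · 0.44444 = 0.088889, 1/5 · 0.69444 = 0.13889, 1/5 · 0.0625 = 0.0125; these sum to 0.2945.
Therefore the posterior P(box B | data) = (0.032) / (0.2945) = 0.10866.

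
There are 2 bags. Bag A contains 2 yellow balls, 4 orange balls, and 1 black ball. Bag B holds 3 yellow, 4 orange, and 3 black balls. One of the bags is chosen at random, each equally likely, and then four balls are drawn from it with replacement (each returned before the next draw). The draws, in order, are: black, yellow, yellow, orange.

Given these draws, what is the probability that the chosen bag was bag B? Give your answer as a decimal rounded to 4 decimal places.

The likelihood of the observed sequence under each hypothesis: P(data | bag A) = (1/7)(2/7)(2/7)(4/7) = 0.0066639; P(data | bag B) = (3/10)(3/10)(3/10)(4/10) = 0.0108.
The prior-weighted likelihoods are 1/2 · 0.0066639 = 0.0033319, 1/2 · 0.0108 = 0.0054; with total 0.0087319.
Hence P(bag B | data) = (0.0054) / (0.0087319) = 0.61842.

0.6184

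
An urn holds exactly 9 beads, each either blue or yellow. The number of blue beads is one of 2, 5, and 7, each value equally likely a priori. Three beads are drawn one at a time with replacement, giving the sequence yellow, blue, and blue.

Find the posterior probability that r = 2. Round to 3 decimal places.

0.124

The likelihood of the observed sequence under each hypothesis: P(data | r = 2) = (7/9)(2/9)(2/9) = 0.038409; P(data | r = 5) = (4/9)(5/9)(5/9) = 0.13717; P(data | r = 7) = (2/9)(7/9)(7/9) = 0.13443.
The prior-weighted likelihoods are 1/3 · 0.038409 = 0.012803, 1/3 · 0.13717 = 0.045725, 1/3 · 0.13443 = 0.04481; with total 0.10334.
So P(r = 2 | data) = (0.012803) / (0.10334) = 0.12389.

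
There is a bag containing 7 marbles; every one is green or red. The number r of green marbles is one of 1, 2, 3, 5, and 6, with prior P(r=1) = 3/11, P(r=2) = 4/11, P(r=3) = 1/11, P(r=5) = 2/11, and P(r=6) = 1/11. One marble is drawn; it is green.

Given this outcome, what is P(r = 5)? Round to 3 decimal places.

0.333

Under each hypothesis, the probability of this draw is: P(data | r = 1) = (1/7) = 1/7; P(data | r = 2) = (2/7) = 2/7; P(data | r = 3) = (3/7) = 3/7; P(data | r = 5) = (5/7) = 5/7; P(data | r = 6) = (6/7) = 6/7.
Multiplying each by its prior: 3/11 · 1/7 = 3/77, 4/11 · 2/7 = 8/77, 1/11 · 3/7 = 3/77, 2/11 · 5/7 = 10/77, 1/11 · 6/7 = 6/77; with total 30/77.
So P(r = 5 | data) = (10/77) / (30/77) = 1/3.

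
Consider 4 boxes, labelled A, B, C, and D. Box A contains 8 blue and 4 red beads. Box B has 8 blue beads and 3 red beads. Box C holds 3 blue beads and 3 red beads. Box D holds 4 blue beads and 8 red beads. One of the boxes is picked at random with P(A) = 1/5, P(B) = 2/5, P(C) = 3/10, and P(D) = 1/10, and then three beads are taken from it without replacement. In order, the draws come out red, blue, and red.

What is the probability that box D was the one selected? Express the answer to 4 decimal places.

0.1769

The likelihood of the observed sequence under each hypothesis: P(data | box A) = (4/12)(8/11)(3/10) = 0.072727; P(data | box B) = (3/11)(8/10)(2/9) = 0.048485; P(data | box C) = (3/6)(3/5)(2/4) = 0.15; P(data | box D) = (8/12)(4/11)(7/10) = 0.1697.
The prior-weighted likelihoods are 1/5 · 0.072727 = 0.014545, 2/5 · 0.048485 = 0.019394, 3/10 · 0.15 = 0.045, 1/10 · 0.1697 = 0.01697; these sum to 0.095909.
By Bayes' rule, P(box D | data) = (0.01697) / (0.095909) = 0.17694.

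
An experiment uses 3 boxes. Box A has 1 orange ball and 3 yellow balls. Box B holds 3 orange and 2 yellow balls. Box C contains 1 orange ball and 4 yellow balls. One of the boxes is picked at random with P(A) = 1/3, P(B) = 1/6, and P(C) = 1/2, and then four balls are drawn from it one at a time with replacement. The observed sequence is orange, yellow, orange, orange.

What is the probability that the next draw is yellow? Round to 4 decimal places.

0.5231

Compute the likelihood of the observed sequence for each case: P(data | box A) = (1/4)(3/4)(1/4)(1/4) = 0.011719; P(data | box B) = (3/5)(2/5)(3/5)(3/5) = 0.0864; P(data | box C) = (1/5)(4/5)(1/5)(1/5) = 0.0064.
Multiplying each by its prior: 1/3 · 0.011719 = 0.0039062, 1/6 · 0.0864 = 0.0144, 1/2 · 0.0064 = 0.0032; with total 0.021506.
Normalising, the posterior is P(box A | data) = 0.18163, P(box B | data) = 0.66957, P(box C | data) = 0.14879.
So P(yellow next | data) = Σ P(yellow next | H) P(H | data) = (3/4)(0.18163) + (2/5)(0.66957) + (4/5)(0.14879) = 0.52309.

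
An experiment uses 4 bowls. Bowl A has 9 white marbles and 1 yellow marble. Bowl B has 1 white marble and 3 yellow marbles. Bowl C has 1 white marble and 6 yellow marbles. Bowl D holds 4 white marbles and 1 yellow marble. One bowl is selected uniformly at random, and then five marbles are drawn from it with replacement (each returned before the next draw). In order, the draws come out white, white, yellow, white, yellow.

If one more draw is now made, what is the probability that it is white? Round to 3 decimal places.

0.658

For each hypothesis, P(data | H) works out to: P(data | bowl A) = (9/10)(9/10)(1/10)(9/10)(1/10) = 0.00729; P(data | bowl B) = (1/4)(1/4)(3/4)(1/4)(3/4) = 0.0087891; P(data | bowl C) = (1/7)(1/7)(6/7)(1/7)(6/7) = 0.002142; P(data | bowl D) = (4/5)(4/5)(1/5)(4/5)(1/5) = 0.02048.
The prior-weighted likelihoods are 1/4 · 0.00729 = 0.0018225, 1/4 · 0.0087891 = 0.0021973, 1/4 · 0.002142 = 0.00053549, 1/4 · 0.02048 = 0.00512; with total 0.0096753.
Normalising, the posterior is P(bowl A | data) = 0.18837, P(bowl B | data) = 0.2271, P(bowl C | data) = 0.055346, P(bowl D | data) = 0.52918.
The predictive probability is P(white next | data) = (9/10)(0.18837) + (1/4)(0.2271) + (1/7)(0.055346) + (4/5)(0.52918) = 0.65756.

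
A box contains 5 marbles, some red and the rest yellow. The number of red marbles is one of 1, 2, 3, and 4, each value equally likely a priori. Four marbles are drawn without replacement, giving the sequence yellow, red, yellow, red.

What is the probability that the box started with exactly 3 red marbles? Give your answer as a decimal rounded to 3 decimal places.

0.500

For each hypothesis, P(data | H) works out to: P(data | r = 1) = (4/5)(1/4)(3/3)(0/2) = 0; P(data | r = 2) = (3/5)(2/4)(2/3)(1/2) = 1/10; P(data | r = 3) = (2/5)(3/4)(1/3)(2/2) = 1/10; P(data | r = 4) = (1/5)(4/4)(0/3) = 0.
Multiplying each by its prior: 1/4 · 0 = 0, 1/4 · 1/10 = 1/40, 1/4 · 1/10 = 1/40, 1/4 · 0 = 0; these sum to 1/20.
Therefore the posterior P(r = 3 | data) = (1/40) / (1/20) = 1/2.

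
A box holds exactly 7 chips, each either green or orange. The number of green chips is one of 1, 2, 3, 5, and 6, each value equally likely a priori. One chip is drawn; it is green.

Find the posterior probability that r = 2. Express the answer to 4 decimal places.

0.1176

The likelihood of this draw under each hypothesis: P(data | r = 1) = (1/7) = 1/7; P(data | r = 2) = (2/7) = 2/7; P(data | r = 3) = (3/7) = 3/7; P(data | r = 5) = (5/7) = 5/7; P(data | r = 6) = (6/7) = 6/7.
Weighting by the prior gives 1/5 · 1/7 = 1/35, 1/5 · 2/7 = 2/35, 1/5 · 3/7 = 3/35, 1/5 · 5/7 = 1/7, 1/5 · 6/7 = 6/35; summing to 17/35.
Therefore the posterior P(r = 2 | data) = (2/35) / (17/35) = 2/17.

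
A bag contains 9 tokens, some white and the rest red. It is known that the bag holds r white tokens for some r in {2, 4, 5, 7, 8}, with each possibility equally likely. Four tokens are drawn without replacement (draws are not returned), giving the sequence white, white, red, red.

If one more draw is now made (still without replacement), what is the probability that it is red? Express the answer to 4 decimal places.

0.5000

Compute the likelihood of the observed sequence for each case: P(data | r = 2) = (2/9)(1/8)(7/7)(6/6) = 1/36; P(data | r = 4) = (4/9)(3/8)(5/7)(4/6) = 5/63; P(data | r = 5) = (5/9)(4/8)(4/7)(3/6) = 5/63; P(data | r = 7) = (7/9)(6/8)(2/7)(1/6) = 1/36; P(data | r = 8) = (8/9)(7/8)(1/7)(0/6) = 0.
The prior-weighted likelihoods are 1/5 · 1/36 = 1/180, 1/5 · 5/63 = 1/63, 1/5 · 5/63 = 1/63, 1/5 · 1/36 = 1/180, 1/5 · 0 = 0; these sum to 3/70.
Dividing through by the total gives posterior P(r = 2 | data) = 7/54, P(r = 4 | data) = 10/27, P(r = 5 | data) = 10/27, P(r = 7 | data) = 7/54, P(r = 8 | data) = 0.
So P(red next | data) = Σ P(red next | H) P(H | data) = (1)(7/54) + (3/5)(10/27) + (2/5)(10/27) + (0)(7/54) = 1/2.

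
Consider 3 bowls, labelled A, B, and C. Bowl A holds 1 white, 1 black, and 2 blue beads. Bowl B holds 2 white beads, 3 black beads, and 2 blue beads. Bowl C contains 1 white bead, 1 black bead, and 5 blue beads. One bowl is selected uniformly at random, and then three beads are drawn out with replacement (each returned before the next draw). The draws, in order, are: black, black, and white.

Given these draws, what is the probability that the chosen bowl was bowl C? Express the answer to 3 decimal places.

0.041

For each hypothesis, P(data | H) works out to: P(data | bowl A) = (1/4)(1/4)(1/4) = 0.015625; P(data | bowl B) = (3/7)(3/7)(2/7) = 0.052478; P(data | bowl C) = (1/7)(1/7)(1/7) = 0.0029155.
Weighting by the prior gives 1/3 · 0.015625 = 0.0052083, 1/3 · 0.052478 = 0.017493, 1/3 · 0.0029155 = 0.00097182; with total 0.023673.
Therefore the posterior P(bowl C | data) = (0.00097182) / (0.023673) = 0.041052.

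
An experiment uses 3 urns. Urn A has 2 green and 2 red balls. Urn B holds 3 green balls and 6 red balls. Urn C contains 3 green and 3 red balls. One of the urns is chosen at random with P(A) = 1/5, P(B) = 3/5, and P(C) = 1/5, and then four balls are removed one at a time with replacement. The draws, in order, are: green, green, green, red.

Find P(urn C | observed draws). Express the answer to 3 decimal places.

Under each hypothesis, the probability of the observed sequence is: P(data | urn A) = (2/4)(2/4)(2/4)(2/4) = 0.0625; P(data | urn B) = (3/9)(3/9)(3/9)(6/9) = 0.024691; P(data | urn C) = (3/6)(3/6)(3/6)(3/6) = 0.0625.
Multiplying each by its prior: 1/5 · 0.0625 = 0.0125, 3/5 · 0.024691 = 0.014815, 1/5 · 0.0625 = 0.0125; with total 0.039815.
Hence P(urn C | data) = (0.0125) / (0.039815) = 0.31395.

0.314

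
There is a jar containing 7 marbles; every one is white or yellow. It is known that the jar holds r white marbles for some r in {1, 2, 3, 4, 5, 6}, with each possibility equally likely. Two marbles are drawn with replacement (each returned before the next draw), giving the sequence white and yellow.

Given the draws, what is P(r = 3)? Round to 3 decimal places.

For each hypothesis, P(data | H) works out to: P(data | r = 1) = (1/7)(6/7) = 6/49; P(data | r = 2) = (2/7)(5/7) = 10/49; P(data | r = 3) = (3/7)(4/7) = 12/49; P(data | r = 4) = (4/7)(3/7) = 12/49; P(data | r = 5) = (5/7)(2/7) = 10/49; P(data | r = 6) = (6/7)(1/7) = 6/49.
Multiplying each by its prior: 1/6 · 6/49 = 1/49, 1/6 · 10/49 = 5/147, 1/6 · 12/49 = 2/49, 1/6 · 12/49 = 2/49, 1/6 · 10/49 = 5/147, 1/6 · 6/49 = 1/49; summing to 4/21.
So P(r = 3 | data) = (2/49) / (4/21) = 3/14.

0.214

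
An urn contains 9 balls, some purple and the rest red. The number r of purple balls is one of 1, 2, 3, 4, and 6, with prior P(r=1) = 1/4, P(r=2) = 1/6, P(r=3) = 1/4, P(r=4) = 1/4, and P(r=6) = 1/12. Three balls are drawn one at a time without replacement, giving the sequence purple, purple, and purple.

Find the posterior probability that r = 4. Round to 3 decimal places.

For each hypothesis, P(data | H) works out to: P(data | r = 1) = (1/9)(0/8) = 0; P(data | r = 2) = (2/9)(1/8)(0/7) = 0; P(data | r = 3) = (3/9)(2/8)(1/7) = 1/84; P(data | r = 4) = (4/9)(3/8)(2/7) = 1/21; P(data | r = 6) = (6/9)(5/8)(4/7) = 5/21.
Multiplying each by its prior: 1/4 · 0 = 0, 1/6 · 0 = 0, 1/4 · 1/84 = 1/336, 1/4 · 1/21 = 1/84, 1/12 · 5/21 = 5/252; these sum to 5/144.
Hence P(r = 4 | data) = (1/84) / (5/144) = 12/35.

0.343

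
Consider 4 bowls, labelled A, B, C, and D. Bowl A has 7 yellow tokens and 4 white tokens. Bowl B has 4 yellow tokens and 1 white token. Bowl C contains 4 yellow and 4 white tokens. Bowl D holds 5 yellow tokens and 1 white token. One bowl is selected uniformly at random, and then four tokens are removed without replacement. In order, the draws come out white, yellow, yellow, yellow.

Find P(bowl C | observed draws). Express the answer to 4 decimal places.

Compute the likelihood of the observed sequence for each case: P(data | bowl A) = (4/11)(7/10)(6/9)(5/8) = 7/66; P(data | bowl B) = (1/5)(4/4)(3/3)(2/2) = 1/5; P(data | bowl C) = (4/8)(4/7)(3/6)(2/5) = 2/35; P(data | bowl D) = (1/6)(5/5)(4/4)(3/3) = 1/6.
The prior-weighted likelihoods are 1/4 · 7/66 = 7/264, 1/4 · 1/5 = 1/20, 1/4 · 2/35 = 1/70, 1/4 · 1/6 = 1/24; summing to 51/385.
By Bayes' rule, P(bowl C | data) = (1/70) / (51/385) = 11/102.

0.1078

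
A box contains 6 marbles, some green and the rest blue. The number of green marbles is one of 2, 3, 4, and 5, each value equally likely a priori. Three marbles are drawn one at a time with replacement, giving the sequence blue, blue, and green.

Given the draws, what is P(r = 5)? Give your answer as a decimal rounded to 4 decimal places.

0.0625

The likelihood of the observed sequence under each hypothesis: P(data | r = 2) = (4/6)(4/6)(2/6) = 4/27; P(data | r = 3) = (3/6)(3/6)(3/6) = 1/8; P(data | r = 4) = (2/6)(2/6)(4/6) = 2/27; P(data | r = 5) = (1/6)(1/6)(5/6) = 5/216.
Weighting by the prior gives 1/4 · 4/27 = 1/27, 1/4 · 1/8 = 1/32, 1/4 · 2/27 = 1/54, 1/4 · 5/216 = 5/864; these sum to 5/54.
Hence P(r = 5 | data) = (5/864) / (5/54) = 1/16.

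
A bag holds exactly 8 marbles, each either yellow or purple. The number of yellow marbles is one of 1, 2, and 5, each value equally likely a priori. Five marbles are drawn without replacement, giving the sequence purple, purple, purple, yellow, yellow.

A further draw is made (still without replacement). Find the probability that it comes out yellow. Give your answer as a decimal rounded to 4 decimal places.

0.3333

The likelihood of the observed sequence under each hypothesis: P(data | r = 1) = (7/8)(6/7)(5/6)(1/5)(0/4) = 0; P(data | r = 2) = (6/8)(5/7)(4/6)(2/5)(1/4) = 1/28; P(data | r = 5) = (3/8)(2/7)(1/6)(5/5)(4/4) = 1/56.
Multiplying each by its prior: 1/3 · 0 = 0, 1/3 · 1/28 = 1/84, 1/3 · 1/56 = 1/168; with total 1/56.
Dividing through by the total gives posterior P(r = 1 | data) = 0, P(r = 2 | data) = 2/3, P(r = 5 | data) = 1/3.
Averaging over the posterior, P(yellow next | data) = (0)(2/3) + (1)(1/3) = 1/3.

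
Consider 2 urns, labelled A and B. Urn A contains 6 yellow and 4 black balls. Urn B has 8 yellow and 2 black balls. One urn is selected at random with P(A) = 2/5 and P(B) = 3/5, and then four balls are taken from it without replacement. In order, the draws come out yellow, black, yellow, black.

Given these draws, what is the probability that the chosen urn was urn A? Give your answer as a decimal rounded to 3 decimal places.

0.682

Under each hypothesis, the probability of the observed sequence is: P(data | urn A) = (6/10)(4/9)(5/8)(3/7) = 1/14; P(data | urn B) = (8/10)(2/9)(7/8)(1/7) = 1/45.
Weighting by the prior gives 2/5 · 1/14 = 1/35, 3/5 · 1/45 = 1/75; these sum to 22/525.
Therefore the posterior P(urn A | data) = (1/35) / (22/525) = 15/22.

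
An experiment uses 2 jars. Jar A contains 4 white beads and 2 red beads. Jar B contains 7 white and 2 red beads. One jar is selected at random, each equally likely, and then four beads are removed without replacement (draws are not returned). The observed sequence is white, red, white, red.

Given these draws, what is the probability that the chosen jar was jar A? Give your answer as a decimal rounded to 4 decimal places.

Under each hypothesis, the probability of the observed sequence is: P(data | jar A) = (4/6)(2/5)(3/4)(1/3) = 1/15; P(data | jar B) = (7/9)(2/8)(6/7)(1/6) = 1/36.
Weighting by the prior gives 1/2 · 1/15 = 1/30, 1/2 · 1/36 = 1/72; summing to 17/360.
So P(jar A | data) = (1/30) / (17/360) = 12/17.

0.7059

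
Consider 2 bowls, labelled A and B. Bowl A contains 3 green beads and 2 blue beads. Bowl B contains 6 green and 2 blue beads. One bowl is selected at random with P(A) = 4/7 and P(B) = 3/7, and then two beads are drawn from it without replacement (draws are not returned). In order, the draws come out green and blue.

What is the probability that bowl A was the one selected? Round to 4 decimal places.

Under each hypothesis, the probability of the observed sequence is: P(data | bowl A) = (3/5)(2/4) = 3/10; P(data | bowl B) = (6/8)(2/7) = 3/14.
Weighting by the prior gives 4/7 · 3/10 = 6/35, 3/7 · 3/14 = 9/98; with total 129/490.
Hence P(bowl A | data) = (6/35) / (129/490) = 28/43.

0.6512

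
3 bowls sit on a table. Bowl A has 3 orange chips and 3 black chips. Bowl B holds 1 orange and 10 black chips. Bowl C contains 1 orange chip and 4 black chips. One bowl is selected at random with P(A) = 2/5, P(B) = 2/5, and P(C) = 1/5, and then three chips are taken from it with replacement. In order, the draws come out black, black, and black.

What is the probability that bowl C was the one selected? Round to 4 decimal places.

0.2261

Under each hypothesis, the probability of the observed sequence is: P(data | bowl A) = (3/6)(3/6)(3/6) = 0.125; P(data | bowl B) = (10/11)(10/11)(10/11) = 0.75131; P(data | bowl C) = (4/5)(4/5)(4/5) = 0.512.
Multiplying each by its prior: 2/5 · 0.125 = 0.05, 2/5 · 0.75131 = 0.30053, 1/5 · 0.512 = 0.1024; summing to 0.45293.
Hence P(bowl C | data) = (0.1024) / (0.45293) = 0.22609.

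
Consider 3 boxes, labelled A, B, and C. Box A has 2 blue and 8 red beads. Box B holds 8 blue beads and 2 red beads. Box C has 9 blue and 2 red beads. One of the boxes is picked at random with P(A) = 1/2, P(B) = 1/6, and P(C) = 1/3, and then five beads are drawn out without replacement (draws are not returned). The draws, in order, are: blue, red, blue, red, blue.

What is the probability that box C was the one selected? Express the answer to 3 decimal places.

0.621

The likelihood of the observed sequence under each hypothesis: P(data | box A) = (2/10)(8/9)(1/8)(7/7)(0/6) = 0; P(data | box B) = (8/10)(2/9)(7/8)(1/7)(6/6) = 0.022222; P(data | box C) = (9/11)(2/10)(8/9)(1/8)(7/7) = 0.018182.
The prior-weighted likelihoods are 1/2 · 0 = 0, 1/6 · 0.022222 = 0.0037037, 1/3 · 0.018182 = 0.0060606; summing to 0.0097643.
Hence P(box C | data) = (0.0060606) / (0.0097643) = 0.62069.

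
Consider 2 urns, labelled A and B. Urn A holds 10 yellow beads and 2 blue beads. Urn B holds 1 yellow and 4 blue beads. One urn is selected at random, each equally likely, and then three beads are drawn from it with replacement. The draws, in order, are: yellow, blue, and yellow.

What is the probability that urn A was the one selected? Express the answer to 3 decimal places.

0.783

For each hypothesis, P(data | H) works out to: P(data | urn A) = (10/12)(2/12)(10/12) = 0.11574; P(data | urn B) = (1/5)(4/5)(1/5) = 0.032.
Weighting by the prior gives 1/2 · 0.11574 = 0.05787, 1/2 · 0.032 = 0.016; with total 0.07387.
So P(urn A | data) = (0.05787) / (0.07387) = 0.7834.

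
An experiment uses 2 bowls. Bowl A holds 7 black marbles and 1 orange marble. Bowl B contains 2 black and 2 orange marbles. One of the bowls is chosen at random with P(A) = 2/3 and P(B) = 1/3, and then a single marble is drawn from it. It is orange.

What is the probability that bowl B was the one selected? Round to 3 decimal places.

0.667

Compute the likelihood of this draw for each case: P(data | bowl A) = (1/8) = 1/8; P(data | bowl B) = (2/4) = 1/2.
Weighting by the prior gives 2/3 · 1/8 = 1/12, 1/3 · 1/2 = 1/6; these sum to 1/4.
By Bayes' rule, P(bowl B | data) = (1/6) / (1/4) = 2/3.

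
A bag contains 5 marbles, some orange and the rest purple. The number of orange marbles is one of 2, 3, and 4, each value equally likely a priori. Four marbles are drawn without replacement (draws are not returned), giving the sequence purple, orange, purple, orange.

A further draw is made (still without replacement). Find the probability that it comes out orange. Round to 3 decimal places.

Under each hypothesis, the probability of the observed sequence is: P(data | r = 2) = (3/5)(2/4)(2/3)(1/2) = 1/10; P(data | r = 3) = (2/5)(3/4)(1/3)(2/2) = 1/10; P(data | r = 4) = (1/5)(4/4)(0/3) = 0.
The prior-weighted likelihoods are 1/3 · 1/10 = 1/30, 1/3 · 1/10 = 1/30, 1/3 · 0 = 0; with total 1/15.
Dividing through by the total gives posterior P(r = 2 | data) = 1/2, P(r = 3 | data) = 1/2, P(r = 4 | data) = 0.
Averaging over the posterior, P(orange next | data) = (0)(1/2) + (1)(1/2) = 1/2.

0.500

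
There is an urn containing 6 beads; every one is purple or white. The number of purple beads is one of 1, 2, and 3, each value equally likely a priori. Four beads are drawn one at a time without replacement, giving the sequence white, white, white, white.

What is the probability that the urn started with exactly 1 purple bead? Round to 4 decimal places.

Compute the likelihood of the observed sequence for each case: P(data | r = 1) = (5/6)(4/5)(3/4)(2/3) = 1/3; P(data | r = 2) = (4/6)(3/5)(2/4)(1/3) = 1/15; P(data | r = 3) = (3/6)(2/5)(1/4)(0/3) = 0.
The prior-weighted likelihoods are 1/3 · 1/3 = 1/9, 1/3 · 1/15 = 1/45, 1/3 · 0 = 0; summing to 2/15.
Therefore the posterior P(r = 1 | data) = (1/9) / (2/15) = 5/6.

0.8333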